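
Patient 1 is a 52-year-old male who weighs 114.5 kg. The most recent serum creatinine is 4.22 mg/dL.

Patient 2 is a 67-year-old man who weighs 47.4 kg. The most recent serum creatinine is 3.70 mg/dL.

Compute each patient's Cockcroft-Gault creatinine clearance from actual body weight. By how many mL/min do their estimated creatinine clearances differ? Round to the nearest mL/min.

20 mL/min

Patient 1: CrCl = (140 − 52) × 114.5 / (72 × 4.22) = 10076.0 / 303.84 ≈ 33.2 mL/min
Patient 2: CrCl = (140 − 67) × 47.4 / (72 × 3.7) = 3460.2 / 266.40 ≈ 13.0 mL/min
|33.2 − 13.0| = 20.2 mL/min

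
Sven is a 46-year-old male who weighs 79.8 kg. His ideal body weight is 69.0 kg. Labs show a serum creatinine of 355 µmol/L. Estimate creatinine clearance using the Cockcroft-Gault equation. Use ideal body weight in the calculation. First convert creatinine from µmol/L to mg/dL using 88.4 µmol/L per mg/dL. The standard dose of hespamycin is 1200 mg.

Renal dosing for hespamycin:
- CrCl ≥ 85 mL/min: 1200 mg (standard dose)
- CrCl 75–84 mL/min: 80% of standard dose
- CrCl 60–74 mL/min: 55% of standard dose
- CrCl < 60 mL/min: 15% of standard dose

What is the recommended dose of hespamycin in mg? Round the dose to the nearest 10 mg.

180 mg

SCr = 355 / 88.4 = 4.016 mg/dL
CrCl = (140 − 46) × 69 / (72 × 4.016) = 6486.0 / 289.15 ≈ 22.4 mL/min
CrCl ≈ 22 mL/min → bracket < 60 mL/min.
15% of 1200 mg = 180 mg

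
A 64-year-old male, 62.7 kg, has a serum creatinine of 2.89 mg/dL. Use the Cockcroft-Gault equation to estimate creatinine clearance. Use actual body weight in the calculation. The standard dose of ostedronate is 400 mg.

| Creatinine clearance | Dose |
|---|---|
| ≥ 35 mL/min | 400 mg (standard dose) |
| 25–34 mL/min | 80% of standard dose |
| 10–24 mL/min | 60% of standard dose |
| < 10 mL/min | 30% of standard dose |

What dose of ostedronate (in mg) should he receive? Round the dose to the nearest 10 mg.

240 mg

CrCl = (140 − 64) × 62.7 / (72 × 2.89) = 4765.2 / 208.08 ≈ 22.9 mL/min
CrCl ≈ 23 mL/min → bracket 10–24 mL/min.
60% of 400 mg = 240 mg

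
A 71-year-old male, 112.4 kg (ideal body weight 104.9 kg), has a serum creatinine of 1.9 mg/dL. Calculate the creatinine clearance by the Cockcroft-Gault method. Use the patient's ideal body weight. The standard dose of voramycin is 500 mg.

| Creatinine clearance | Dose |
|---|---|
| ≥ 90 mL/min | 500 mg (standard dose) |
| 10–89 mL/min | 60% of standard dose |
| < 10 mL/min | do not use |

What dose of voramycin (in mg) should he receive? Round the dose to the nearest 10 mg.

CrCl = (140 − 71) × 104.9 / (72 × 1.9) = 7238.1 / 136.80 ≈ 52.9 mL/min
CrCl ≈ 53 mL/min → bracket 10–89 mL/min.
60% of 500 mg = 300 mg

300 mg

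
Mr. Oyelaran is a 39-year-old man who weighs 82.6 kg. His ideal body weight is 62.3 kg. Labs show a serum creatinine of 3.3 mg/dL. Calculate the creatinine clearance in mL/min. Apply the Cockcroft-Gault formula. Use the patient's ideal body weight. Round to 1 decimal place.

CrCl = (140 − 39) × 62.3 / (72 × 3.3) = 6292.3 / 237.60 ≈ 26.5 mL/min

26.5 mL/min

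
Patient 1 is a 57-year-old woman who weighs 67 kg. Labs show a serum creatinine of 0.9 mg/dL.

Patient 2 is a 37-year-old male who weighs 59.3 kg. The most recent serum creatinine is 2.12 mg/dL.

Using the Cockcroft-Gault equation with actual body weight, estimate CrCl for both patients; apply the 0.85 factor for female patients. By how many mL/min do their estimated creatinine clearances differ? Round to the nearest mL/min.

33 mL/min

Patient 1: CrCl = (140 − 57) × 67 / (72 × 0.9) × 0.85 = 5561.0 / 64.80 × 0.85 ≈ 72.9 mL/min
Patient 2: CrCl = (140 − 37) × 59.3 / (72 × 2.12) = 6107.9 / 152.64 ≈ 40.0 mL/min
|72.9 − 40.0| = 32.9 mL/min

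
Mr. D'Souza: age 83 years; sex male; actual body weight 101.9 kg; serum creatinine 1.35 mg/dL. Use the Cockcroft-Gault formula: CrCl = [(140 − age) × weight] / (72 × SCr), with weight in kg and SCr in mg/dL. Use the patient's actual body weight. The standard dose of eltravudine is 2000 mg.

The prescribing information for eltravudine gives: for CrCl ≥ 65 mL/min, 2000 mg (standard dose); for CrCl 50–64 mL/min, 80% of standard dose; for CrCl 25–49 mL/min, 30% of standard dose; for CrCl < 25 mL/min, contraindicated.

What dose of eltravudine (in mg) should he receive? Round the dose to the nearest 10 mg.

1600 mg

CrCl = (140 − 83) × 101.9 / (72 × 1.35) = 5808.3 / 97.20 ≈ 59.8 mL/min
CrCl ≈ 60 mL/min → bracket 50–64 mL/min.
80% of 2000 mg = 1600 mg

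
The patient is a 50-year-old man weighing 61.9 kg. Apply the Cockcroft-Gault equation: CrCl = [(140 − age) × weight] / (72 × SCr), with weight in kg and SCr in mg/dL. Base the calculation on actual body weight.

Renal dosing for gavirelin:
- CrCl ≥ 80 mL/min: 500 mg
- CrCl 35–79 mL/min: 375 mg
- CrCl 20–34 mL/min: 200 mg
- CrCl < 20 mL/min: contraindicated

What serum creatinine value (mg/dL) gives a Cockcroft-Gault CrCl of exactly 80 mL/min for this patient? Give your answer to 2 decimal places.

0.97 mg/dL

Standard dose requires CrCl ≥ 80 mL/min.
Set (140 − 50) × 61.9 / (72 × SCr) = 80
SCr = (140 − 50) × 61.9 / (72 × 80) = 0.967 mg/dL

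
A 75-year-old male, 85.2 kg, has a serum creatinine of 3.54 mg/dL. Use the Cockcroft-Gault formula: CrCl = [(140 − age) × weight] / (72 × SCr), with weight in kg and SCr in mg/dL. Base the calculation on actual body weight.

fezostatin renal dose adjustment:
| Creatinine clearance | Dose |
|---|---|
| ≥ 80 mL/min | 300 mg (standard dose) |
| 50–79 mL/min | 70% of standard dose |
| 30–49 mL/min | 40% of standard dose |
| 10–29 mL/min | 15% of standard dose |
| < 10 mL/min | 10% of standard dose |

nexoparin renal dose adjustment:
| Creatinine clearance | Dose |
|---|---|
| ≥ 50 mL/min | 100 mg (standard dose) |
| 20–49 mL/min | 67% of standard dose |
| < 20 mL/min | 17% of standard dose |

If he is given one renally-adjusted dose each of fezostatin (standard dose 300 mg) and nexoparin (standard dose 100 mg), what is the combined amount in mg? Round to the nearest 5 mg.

CrCl = (140 − 75) × 85.2 / (72 × 3.54) = 5538.0 / 254.88 ≈ 21.7 mL/min
CrCl ≈ 22 mL/min.
fezostatin: 10–29 mL/min → 15% of 300 mg = 45 mg.
nexoparin: 20–49 mL/min → 67% of 100 mg = 67 mg.
Total = 45 + 67 = 112 mg.

110 mg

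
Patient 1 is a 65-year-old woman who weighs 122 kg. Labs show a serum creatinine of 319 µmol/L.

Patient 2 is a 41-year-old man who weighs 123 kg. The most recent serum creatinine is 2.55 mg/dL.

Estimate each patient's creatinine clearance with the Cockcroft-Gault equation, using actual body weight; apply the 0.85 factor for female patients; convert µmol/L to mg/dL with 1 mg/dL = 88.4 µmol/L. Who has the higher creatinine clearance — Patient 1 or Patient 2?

Patient 2

Patient 1: SCr = 319 / 88.4 = 3.609 mg/dL
Patient 1: CrCl = (140 − 65) × 122 / (72 × 3.609) × 0.85 = 9150.0 / 259.85 × 0.85 ≈ 29.9 mL/min
Patient 2: CrCl = (140 − 41) × 123 / (72 × 2.55) = 12177.0 / 183.60 ≈ 66.3 mL/min
29.9 vs 66.3 mL/min → Patient 2 is higher.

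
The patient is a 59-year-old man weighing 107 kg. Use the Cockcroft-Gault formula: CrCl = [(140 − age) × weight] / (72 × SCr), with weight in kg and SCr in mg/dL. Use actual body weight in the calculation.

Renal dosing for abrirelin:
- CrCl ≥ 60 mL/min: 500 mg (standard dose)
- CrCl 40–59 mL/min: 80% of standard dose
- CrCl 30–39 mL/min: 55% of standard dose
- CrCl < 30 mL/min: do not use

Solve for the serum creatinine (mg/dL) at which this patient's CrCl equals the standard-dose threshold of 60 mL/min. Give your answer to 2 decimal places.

Standard dose requires CrCl ≥ 60 mL/min.
Set (140 − 59) × 107 / (72 × SCr) = 60
SCr = (140 − 59) × 107 / (72 × 60) = 2.006 mg/dL

2.01 mg/dL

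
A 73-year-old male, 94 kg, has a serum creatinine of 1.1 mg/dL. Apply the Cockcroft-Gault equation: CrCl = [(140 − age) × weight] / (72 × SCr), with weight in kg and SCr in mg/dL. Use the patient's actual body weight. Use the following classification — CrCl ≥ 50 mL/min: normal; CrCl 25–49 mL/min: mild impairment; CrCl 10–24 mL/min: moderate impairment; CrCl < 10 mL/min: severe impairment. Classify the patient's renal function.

normal

CrCl = (140 − 73) × 94 / (72 × 1.1) = 6298.0 / 79.20 ≈ 79.5 mL/min
80 mL/min falls in the 'normal' range.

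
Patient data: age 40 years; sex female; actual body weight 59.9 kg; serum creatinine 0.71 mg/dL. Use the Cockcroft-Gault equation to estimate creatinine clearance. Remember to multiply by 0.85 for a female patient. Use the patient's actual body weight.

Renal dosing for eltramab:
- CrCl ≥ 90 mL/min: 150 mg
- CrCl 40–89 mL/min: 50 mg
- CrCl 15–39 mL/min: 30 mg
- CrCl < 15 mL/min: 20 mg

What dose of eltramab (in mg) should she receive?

CrCl = (140 − 40) × 59.9 / (72 × 0.71) × 0.85 = 5990.0 / 51.12 × 0.85 ≈ 99.6 mL/min
CrCl ≈ 100 mL/min → bracket ≥ 90 mL/min.
Dose for this bracket: 150 mg.

150 mg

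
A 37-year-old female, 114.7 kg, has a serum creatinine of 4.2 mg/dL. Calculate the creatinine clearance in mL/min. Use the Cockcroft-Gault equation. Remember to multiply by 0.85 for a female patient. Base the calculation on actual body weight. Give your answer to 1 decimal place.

33.2 mL/min

CrCl = (140 − 37) × 114.7 / (72 × 4.2) × 0.85 = 11814.1 / 302.40 × 0.85 ≈ 33.2 mL/min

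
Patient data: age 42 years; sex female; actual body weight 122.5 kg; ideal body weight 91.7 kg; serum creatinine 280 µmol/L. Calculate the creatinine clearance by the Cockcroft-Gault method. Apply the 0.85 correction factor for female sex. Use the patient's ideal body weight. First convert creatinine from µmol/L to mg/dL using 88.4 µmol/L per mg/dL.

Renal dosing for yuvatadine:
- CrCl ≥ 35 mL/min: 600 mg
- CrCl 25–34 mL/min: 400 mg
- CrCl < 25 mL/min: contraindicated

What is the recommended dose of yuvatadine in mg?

SCr = 280 / 88.4 = 3.167 mg/dL
CrCl = (140 − 42) × 91.7 / (72 × 3.167) × 0.85 = 8986.6 / 228.02 × 0.85 ≈ 33.5 mL/min
CrCl ≈ 33 mL/min → bracket 25–34 mL/min.
Dose for this bracket: 400 mg.

400 mg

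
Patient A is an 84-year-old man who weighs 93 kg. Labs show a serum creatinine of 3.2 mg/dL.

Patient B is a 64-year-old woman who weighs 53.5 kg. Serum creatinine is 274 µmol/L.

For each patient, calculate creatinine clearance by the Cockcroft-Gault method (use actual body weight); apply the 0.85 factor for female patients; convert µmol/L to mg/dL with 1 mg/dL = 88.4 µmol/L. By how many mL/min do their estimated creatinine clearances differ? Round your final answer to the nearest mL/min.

Patient A: CrCl = (140 − 84) × 93 / (72 × 3.2) = 5208.0 / 230.40 ≈ 22.6 mL/min
Patient B: SCr = 274 / 88.4 = 3.1 mg/dL
Patient B: CrCl = (140 − 64) × 53.5 / (72 × 3.1) × 0.85 = 4066.0 / 223.20 × 0.85 ≈ 15.5 mL/min
|22.6 − 15.5| = 7.1 mL/min

7 mL/min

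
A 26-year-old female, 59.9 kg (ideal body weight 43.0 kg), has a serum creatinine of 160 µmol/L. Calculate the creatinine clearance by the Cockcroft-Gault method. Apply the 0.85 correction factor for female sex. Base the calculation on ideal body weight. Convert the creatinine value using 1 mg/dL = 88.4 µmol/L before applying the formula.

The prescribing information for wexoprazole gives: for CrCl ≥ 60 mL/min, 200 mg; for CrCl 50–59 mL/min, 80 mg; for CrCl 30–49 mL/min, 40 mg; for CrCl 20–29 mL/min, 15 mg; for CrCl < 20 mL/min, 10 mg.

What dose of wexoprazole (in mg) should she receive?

SCr = 160 / 88.4 = 1.81 mg/dL
CrCl = (140 − 26) × 43 / (72 × 1.81) × 0.85 = 4902.0 / 130.32 × 0.85 ≈ 32.0 mL/min
CrCl ≈ 32 mL/min → bracket 30–49 mL/min.
Dose for this bracket: 40 mg.

40 mg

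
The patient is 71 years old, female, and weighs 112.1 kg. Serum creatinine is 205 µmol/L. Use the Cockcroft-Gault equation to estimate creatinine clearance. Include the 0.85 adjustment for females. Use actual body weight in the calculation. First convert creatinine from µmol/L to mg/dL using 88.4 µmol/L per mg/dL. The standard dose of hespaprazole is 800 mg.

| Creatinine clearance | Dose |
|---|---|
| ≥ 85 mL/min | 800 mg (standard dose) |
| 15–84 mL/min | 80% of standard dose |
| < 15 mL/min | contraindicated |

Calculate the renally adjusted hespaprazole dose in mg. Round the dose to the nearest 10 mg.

SCr = 205 / 88.4 = 2.319 mg/dL
CrCl = (140 − 71) × 112.1 / (72 × 2.319) × 0.85 = 7734.9 / 166.97 × 0.85 ≈ 39.4 mL/min
CrCl ≈ 39 mL/min → bracket 15–84 mL/min.
80% of 800 mg = 640 mg

640 mg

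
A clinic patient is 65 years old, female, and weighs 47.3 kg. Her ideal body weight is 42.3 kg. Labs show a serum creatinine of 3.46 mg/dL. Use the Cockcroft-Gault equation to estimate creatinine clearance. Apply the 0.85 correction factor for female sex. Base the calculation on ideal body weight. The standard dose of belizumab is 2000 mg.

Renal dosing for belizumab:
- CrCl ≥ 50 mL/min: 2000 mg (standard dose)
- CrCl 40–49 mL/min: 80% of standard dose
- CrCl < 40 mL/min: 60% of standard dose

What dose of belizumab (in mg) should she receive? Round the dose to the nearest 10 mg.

CrCl = (140 − 65) × 42.3 / (72 × 3.46) × 0.85 = 3172.5 / 249.12 × 0.85 ≈ 10.8 mL/min
CrCl ≈ 11 mL/min → bracket < 40 mL/min.
60% of 2000 mg = 1200 mg

1200 mg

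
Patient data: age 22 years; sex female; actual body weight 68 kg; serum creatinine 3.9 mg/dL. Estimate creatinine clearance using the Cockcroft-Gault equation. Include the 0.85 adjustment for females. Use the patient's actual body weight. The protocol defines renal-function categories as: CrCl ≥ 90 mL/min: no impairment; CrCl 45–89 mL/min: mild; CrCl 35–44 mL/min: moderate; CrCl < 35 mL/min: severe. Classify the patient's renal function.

severe

CrCl = (140 − 22) × 68 / (72 × 3.9) × 0.85 = 8024.0 / 280.80 × 0.85 ≈ 24.3 mL/min
24 mL/min falls in the 'severe' range.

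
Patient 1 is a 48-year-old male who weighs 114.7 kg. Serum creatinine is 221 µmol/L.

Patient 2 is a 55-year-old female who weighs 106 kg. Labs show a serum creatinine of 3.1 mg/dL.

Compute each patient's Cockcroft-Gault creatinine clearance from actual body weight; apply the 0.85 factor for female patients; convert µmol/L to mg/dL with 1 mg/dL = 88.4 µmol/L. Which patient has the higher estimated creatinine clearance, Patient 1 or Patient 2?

Patient 1: SCr = 221 / 88.4 = 2.5 mg/dL
Patient 1: CrCl = (140 − 48) × 114.7 / (72 × 2.5) = 10552.4 / 180.00 ≈ 58.6 mL/min
Patient 2: CrCl = (140 − 55) × 106 / (72 × 3.1) × 0.85 = 9010.0 / 223.20 × 0.85 ≈ 34.3 mL/min
58.6 vs 34.3 mL/min → Patient 1 is higher.

Patient 1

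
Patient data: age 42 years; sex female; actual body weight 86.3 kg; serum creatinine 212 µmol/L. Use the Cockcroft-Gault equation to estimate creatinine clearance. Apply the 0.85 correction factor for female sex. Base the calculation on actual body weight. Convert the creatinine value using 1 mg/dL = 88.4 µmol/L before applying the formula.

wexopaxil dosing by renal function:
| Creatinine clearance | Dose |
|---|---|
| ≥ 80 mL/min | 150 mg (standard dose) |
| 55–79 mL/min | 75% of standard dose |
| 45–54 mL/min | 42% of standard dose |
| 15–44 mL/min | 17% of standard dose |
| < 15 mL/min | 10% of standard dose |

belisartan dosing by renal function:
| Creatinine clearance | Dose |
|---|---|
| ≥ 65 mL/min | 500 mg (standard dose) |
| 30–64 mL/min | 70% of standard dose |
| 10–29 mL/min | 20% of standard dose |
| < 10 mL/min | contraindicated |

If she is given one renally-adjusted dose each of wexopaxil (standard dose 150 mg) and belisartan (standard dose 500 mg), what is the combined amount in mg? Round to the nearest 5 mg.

SCr = 212 / 88.4 = 2.398 mg/dL
CrCl = (140 − 42) × 86.3 / (72 × 2.398) × 0.85 = 8457.4 / 172.66 × 0.85 ≈ 41.6 mL/min
CrCl ≈ 42 mL/min.
wexopaxil: 15–44 mL/min → 17% of 150 mg = 25.5 mg.
belisartan: 30–64 mL/min → 70% of 500 mg = 350 mg.
Total = 25.5 + 350 = 375.5 mg.

375 mg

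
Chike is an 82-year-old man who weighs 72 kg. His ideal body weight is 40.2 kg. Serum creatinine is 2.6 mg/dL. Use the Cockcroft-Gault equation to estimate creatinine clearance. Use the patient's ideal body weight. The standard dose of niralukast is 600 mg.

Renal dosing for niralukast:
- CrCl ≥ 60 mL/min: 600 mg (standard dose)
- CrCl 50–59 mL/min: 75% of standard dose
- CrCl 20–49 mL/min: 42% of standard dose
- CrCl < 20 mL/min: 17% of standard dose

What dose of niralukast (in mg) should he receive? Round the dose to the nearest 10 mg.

CrCl = (140 − 82) × 40.2 / (72 × 2.6) = 2331.6 / 187.20 ≈ 12.5 mL/min
CrCl ≈ 12 mL/min → bracket < 20 mL/min.
17% of 600 mg = 102 mg → 100 mg

100 mg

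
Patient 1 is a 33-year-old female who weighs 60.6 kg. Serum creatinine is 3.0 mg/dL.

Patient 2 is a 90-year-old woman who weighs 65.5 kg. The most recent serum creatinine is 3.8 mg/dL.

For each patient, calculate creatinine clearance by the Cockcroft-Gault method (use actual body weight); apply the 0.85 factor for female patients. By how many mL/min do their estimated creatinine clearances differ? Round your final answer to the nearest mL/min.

15 mL/min

Patient 1: CrCl = (140 − 33) × 60.6 / (72 × 3) × 0.85 = 6484.2 / 216.00 × 0.85 ≈ 25.5 mL/min
Patient 2: CrCl = (140 − 90) × 65.5 / (72 × 3.8) × 0.85 = 3275.0 / 273.60 × 0.85 ≈ 10.2 mL/min
|25.5 − 10.2| = 15.3 mL/min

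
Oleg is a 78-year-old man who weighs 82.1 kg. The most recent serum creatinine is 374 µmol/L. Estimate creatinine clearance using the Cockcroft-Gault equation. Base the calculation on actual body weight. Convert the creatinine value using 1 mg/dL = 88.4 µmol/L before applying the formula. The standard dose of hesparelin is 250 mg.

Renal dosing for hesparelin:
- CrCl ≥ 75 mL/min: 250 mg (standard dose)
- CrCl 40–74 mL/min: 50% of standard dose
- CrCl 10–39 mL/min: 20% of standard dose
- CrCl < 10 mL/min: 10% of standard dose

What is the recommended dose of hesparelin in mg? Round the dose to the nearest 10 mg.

SCr = 374 / 88.4 = 4.231 mg/dL
CrCl = (140 − 78) × 82.1 / (72 × 4.231) = 5090.2 / 304.63 ≈ 16.7 mL/min
CrCl ≈ 17 mL/min → bracket 10–39 mL/min.
20% of 250 mg = 50 mg

50 mg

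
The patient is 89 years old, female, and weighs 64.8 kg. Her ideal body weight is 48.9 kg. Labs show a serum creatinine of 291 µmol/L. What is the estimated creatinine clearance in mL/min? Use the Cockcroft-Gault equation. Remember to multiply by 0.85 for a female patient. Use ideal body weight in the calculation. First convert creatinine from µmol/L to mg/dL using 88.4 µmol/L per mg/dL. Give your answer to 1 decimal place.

8.9 mL/min

SCr = 291 / 88.4 = 3.292 mg/dL
CrCl = (140 − 89) × 48.9 / (72 × 3.292) × 0.85 = 2493.9 / 237.02 × 0.85 ≈ 8.9 mL/min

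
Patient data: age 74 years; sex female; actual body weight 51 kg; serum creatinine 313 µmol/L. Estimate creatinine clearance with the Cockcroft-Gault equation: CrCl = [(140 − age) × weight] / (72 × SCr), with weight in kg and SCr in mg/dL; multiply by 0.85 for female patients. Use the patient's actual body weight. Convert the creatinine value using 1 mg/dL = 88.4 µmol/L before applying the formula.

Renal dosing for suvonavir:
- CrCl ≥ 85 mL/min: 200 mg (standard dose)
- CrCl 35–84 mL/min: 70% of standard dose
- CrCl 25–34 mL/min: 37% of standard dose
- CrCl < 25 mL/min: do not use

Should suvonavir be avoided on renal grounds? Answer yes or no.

SCr = 313 / 88.4 = 3.541 mg/dL
CrCl = (140 − 74) × 51 / (72 × 3.541) × 0.85 = 3366.0 / 254.95 × 0.85 ≈ 11.2 mL/min
CrCl ≈ 11 mL/min, which is < 25 mL/min.

yes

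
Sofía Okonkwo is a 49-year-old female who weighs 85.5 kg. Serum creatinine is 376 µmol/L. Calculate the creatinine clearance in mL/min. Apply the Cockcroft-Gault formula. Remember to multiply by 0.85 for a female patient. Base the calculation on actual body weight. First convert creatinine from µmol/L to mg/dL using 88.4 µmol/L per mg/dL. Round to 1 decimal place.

SCr = 376 / 88.4 = 4.253 mg/dL
CrCl = (140 − 49) × 85.5 / (72 × 4.253) × 0.85 = 7780.5 / 306.22 × 0.85 ≈ 21.6 mL/min

21.6 mL/min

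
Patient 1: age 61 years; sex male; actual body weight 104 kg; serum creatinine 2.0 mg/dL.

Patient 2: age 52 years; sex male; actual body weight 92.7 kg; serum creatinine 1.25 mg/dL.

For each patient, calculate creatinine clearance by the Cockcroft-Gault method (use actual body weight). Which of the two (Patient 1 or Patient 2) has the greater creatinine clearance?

Patient 1: CrCl = (140 − 61) × 104 / (72 × 2) = 8216.0 / 144.00 ≈ 57.1 mL/min
Patient 2: CrCl = (140 − 52) × 92.7 / (72 × 1.25) = 8157.6 / 90.00 ≈ 90.6 mL/min
57.1 vs 90.6 mL/min → Patient 2 is higher.

Patient 2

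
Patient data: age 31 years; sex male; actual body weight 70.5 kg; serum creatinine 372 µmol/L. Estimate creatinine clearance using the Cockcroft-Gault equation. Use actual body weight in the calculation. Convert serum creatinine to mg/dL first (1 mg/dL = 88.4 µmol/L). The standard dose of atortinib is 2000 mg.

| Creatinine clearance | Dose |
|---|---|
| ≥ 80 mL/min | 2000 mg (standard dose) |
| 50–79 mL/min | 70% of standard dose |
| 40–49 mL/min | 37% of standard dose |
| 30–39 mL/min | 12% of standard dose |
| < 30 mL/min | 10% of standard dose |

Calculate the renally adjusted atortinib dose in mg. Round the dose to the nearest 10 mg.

200 mg

SCr = 372 / 88.4 = 4.208 mg/dL
CrCl = (140 − 31) × 70.5 / (72 × 4.208) = 7684.5 / 302.98 ≈ 25.4 mL/min
CrCl ≈ 25 mL/min → bracket < 30 mL/min.
10% of 2000 mg = 200 mg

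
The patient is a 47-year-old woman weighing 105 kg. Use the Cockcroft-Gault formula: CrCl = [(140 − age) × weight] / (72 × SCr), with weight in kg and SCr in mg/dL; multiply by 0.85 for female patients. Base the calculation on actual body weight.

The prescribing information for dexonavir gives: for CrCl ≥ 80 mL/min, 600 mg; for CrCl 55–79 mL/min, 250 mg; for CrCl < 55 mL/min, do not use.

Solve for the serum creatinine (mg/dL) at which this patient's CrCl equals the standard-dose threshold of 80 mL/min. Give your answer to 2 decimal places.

Standard dose requires CrCl ≥ 80 mL/min.
Set (140 − 47) × 105 × 0.85 / (72 × SCr) = 80
SCr = (140 − 47) × 105 × 0.85 / (72 × 80) = 1.441 mg/dL

1.44 mg/dL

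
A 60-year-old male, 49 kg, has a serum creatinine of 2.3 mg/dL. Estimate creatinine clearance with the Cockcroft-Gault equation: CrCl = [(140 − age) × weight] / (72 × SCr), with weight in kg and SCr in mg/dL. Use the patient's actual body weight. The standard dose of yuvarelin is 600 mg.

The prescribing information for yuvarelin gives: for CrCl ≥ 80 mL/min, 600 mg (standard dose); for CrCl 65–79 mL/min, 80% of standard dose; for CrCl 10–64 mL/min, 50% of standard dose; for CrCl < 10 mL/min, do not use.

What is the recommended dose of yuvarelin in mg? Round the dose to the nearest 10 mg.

CrCl = (140 − 60) × 49 / (72 × 2.3) = 3920.0 / 165.60 ≈ 23.7 mL/min
CrCl ≈ 24 mL/min → bracket 10–64 mL/min.
50% of 600 mg = 300 mg

300 mg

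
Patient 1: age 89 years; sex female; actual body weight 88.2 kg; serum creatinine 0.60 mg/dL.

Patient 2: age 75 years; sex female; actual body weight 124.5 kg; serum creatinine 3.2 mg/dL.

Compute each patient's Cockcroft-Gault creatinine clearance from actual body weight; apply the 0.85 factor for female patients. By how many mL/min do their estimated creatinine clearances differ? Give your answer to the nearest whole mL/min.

Patient 1: CrCl = (140 − 89) × 88.2 / (72 × 0.6) × 0.85 = 4498.2 / 43.20 × 0.85 ≈ 88.5 mL/min
Patient 2: CrCl = (140 − 75) × 124.5 / (72 × 3.2) × 0.85 = 8092.5 / 230.40 × 0.85 ≈ 29.9 mL/min
|88.5 − 29.9| = 58.6 mL/min

59 mL/min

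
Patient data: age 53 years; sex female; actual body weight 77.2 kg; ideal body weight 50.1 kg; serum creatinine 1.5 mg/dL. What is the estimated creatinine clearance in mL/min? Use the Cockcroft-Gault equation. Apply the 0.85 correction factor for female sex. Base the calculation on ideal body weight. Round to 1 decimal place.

34.3 mL/min

CrCl = (140 − 53) × 50.1 / (72 × 1.5) × 0.85 = 4358.7 / 108.00 × 0.85 ≈ 34.3 mL/min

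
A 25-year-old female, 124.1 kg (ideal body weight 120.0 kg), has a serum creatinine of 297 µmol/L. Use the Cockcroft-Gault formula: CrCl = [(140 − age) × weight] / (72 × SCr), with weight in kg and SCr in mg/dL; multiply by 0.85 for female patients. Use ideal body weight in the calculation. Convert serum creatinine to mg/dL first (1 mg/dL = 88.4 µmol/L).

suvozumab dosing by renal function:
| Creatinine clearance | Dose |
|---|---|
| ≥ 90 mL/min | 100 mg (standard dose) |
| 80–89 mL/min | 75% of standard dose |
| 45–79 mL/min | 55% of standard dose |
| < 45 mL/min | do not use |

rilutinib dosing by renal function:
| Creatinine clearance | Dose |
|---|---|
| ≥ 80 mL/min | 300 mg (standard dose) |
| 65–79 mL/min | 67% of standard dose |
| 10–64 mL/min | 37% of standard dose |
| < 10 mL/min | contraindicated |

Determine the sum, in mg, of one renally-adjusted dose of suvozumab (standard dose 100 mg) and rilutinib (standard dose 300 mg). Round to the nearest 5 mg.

SCr = 297 / 88.4 = 3.36 mg/dL
CrCl = (140 − 25) × 120 / (72 × 3.36) × 0.85 = 13800.0 / 241.92 × 0.85 ≈ 48.5 mL/min
CrCl ≈ 48 mL/min.
suvozumab: 45–79 mL/min → 55% of 100 mg = 55 mg.
rilutinib: 10–64 mL/min → 37% of 300 mg = 111 mg.
Total = 55 + 111 = 166 mg.

165 mg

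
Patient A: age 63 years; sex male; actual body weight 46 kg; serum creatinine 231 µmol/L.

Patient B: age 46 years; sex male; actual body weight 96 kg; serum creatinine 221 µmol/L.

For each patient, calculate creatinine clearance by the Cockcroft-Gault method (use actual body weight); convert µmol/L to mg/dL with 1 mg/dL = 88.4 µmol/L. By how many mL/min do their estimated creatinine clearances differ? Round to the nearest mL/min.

Patient A: SCr = 231 / 88.4 = 2.613 mg/dL
Patient A: CrCl = (140 − 63) × 46 / (72 × 2.613) = 3542.0 / 188.14 ≈ 18.8 mL/min
Patient B: SCr = 221 / 88.4 = 2.5 mg/dL
Patient B: CrCl = (140 − 46) × 96 / (72 × 2.5) = 9024.0 / 180.00 ≈ 50.1 mL/min
|18.8 − 50.1| = 31.3 mL/min

31 mL/min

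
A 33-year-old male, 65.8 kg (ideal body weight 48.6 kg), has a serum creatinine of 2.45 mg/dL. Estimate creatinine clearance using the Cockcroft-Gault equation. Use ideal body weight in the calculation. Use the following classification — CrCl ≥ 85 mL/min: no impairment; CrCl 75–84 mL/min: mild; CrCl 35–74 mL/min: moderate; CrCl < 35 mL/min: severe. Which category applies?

severe

CrCl = (140 − 33) × 48.6 / (72 × 2.45) = 5200.2 / 176.40 ≈ 29.5 mL/min
29 mL/min falls in the 'severe' range.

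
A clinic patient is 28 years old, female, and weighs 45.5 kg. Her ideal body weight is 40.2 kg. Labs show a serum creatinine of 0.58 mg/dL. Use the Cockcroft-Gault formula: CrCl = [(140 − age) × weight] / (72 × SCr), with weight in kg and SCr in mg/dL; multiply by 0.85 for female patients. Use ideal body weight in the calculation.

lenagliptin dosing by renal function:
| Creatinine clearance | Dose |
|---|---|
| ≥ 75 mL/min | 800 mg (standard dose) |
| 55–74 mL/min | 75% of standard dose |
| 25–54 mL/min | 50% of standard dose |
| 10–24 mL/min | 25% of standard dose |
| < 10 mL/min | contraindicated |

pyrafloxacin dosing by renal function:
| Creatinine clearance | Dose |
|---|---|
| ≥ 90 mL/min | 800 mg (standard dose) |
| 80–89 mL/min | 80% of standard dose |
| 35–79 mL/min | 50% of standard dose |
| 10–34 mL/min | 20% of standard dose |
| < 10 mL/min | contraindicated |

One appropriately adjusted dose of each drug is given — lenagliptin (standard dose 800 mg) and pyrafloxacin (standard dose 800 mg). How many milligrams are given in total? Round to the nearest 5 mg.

1600 mg

CrCl = (140 − 28) × 40.2 / (72 × 0.58) × 0.85 = 4502.4 / 41.76 × 0.85 ≈ 91.6 mL/min
CrCl ≈ 92 mL/min.
lenagliptin: ≥ 75 mL/min → 100% of 800 mg = 800 mg.
pyrafloxacin: ≥ 90 mL/min → 100% of 800 mg = 800 mg.
Total = 800 + 800 = 1600 mg.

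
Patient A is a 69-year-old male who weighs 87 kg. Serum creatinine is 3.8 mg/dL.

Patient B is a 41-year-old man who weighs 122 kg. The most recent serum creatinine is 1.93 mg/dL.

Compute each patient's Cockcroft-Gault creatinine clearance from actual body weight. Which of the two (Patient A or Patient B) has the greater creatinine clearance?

Patient B

Patient A: CrCl = (140 − 69) × 87 / (72 × 3.8) = 6177.0 / 273.60 ≈ 22.6 mL/min
Patient B: CrCl = (140 − 41) × 122 / (72 × 1.93) = 12078.0 / 138.96 ≈ 86.9 mL/min
22.6 vs 86.9 mL/min → Patient B is higher.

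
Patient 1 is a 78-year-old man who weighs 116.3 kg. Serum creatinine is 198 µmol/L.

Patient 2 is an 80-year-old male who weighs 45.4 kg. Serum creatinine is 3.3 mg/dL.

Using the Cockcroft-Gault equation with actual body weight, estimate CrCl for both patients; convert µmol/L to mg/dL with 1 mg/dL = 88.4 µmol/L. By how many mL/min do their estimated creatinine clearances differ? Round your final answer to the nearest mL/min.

Patient 1: SCr = 198 / 88.4 = 2.24 mg/dL
Patient 1: CrCl = (140 − 78) × 116.3 / (72 × 2.24) = 7210.6 / 161.28 ≈ 44.7 mL/min
Patient 2: CrCl = (140 − 80) × 45.4 / (72 × 3.3) = 2724.0 / 237.60 ≈ 11.5 mL/min
|44.7 − 11.5| = 33.2 mL/min

33 mL/min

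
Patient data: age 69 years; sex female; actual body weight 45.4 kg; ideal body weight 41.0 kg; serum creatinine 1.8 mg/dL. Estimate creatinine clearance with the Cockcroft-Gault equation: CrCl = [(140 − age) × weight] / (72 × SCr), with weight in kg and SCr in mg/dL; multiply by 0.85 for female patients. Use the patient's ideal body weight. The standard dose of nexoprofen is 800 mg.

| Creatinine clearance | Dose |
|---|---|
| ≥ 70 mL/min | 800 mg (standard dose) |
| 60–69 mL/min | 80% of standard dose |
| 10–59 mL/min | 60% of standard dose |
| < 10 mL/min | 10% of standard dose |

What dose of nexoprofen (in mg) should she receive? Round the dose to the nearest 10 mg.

CrCl = (140 − 69) × 41 / (72 × 1.8) × 0.85 = 2911.0 / 129.60 × 0.85 ≈ 19.1 mL/min
CrCl ≈ 19 mL/min → bracket 10–59 mL/min.
60% of 800 mg = 480 mg

480 mg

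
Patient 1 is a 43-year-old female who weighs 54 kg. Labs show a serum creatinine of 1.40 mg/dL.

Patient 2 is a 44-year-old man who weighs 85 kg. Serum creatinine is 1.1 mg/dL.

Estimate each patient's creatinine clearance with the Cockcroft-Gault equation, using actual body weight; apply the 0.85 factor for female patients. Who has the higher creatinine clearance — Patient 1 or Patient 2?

Patient 2

Patient 1: CrCl = (140 − 43) × 54 / (72 × 1.4) × 0.85 = 5238.0 / 100.80 × 0.85 ≈ 44.2 mL/min
Patient 2: CrCl = (140 − 44) × 85 / (72 × 1.1) = 8160.0 / 79.20 ≈ 103.0 mL/min
44.2 vs 103.0 mL/min → Patient 2 is higher.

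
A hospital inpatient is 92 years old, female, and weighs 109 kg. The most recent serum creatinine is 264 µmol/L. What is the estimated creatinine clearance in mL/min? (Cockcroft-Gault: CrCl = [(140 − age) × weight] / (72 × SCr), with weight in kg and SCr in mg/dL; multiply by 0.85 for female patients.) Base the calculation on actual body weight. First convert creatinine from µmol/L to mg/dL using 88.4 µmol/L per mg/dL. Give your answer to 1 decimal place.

SCr = 264 / 88.4 = 2.986 mg/dL
CrCl = (140 − 92) × 109 / (72 × 2.986) × 0.85 = 5232.0 / 214.99 × 0.85 ≈ 20.7 mL/min

20.7 mL/min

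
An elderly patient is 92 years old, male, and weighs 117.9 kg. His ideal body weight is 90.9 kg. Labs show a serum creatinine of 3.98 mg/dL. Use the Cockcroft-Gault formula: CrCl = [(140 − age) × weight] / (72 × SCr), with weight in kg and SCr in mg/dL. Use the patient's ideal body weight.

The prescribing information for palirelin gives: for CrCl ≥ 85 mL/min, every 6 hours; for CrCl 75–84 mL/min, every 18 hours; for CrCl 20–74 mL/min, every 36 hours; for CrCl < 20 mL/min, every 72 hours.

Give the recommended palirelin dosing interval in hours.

CrCl = (140 − 92) × 90.9 / (72 × 3.98) = 4363.2 / 286.56 ≈ 15.2 mL/min
CrCl ≈ 15 mL/min → bracket < 20 mL/min → every 72 hours.

every 72 hours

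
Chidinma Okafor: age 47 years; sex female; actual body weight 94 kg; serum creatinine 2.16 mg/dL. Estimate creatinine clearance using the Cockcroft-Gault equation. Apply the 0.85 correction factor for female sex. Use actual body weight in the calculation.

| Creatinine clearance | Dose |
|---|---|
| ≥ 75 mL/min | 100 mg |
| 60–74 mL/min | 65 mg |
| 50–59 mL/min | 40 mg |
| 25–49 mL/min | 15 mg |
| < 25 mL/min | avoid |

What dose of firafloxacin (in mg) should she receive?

15 mg

CrCl = (140 − 47) × 94 / (72 × 2.16) × 0.85 = 8742.0 / 155.52 × 0.85 ≈ 47.8 mL/min
CrCl ≈ 48 mL/min → bracket 25–49 mL/min.
Dose for this bracket: 15 mg.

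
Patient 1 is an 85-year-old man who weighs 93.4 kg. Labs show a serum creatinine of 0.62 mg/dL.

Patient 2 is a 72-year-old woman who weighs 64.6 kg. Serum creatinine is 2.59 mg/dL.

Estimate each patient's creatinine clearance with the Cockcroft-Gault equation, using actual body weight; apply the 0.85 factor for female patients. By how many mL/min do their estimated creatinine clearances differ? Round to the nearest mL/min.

Patient 1: CrCl = (140 − 85) × 93.4 / (72 × 0.62) = 5137.0 / 44.64 ≈ 115.1 mL/min
Patient 2: CrCl = (140 − 72) × 64.6 / (72 × 2.59) × 0.85 = 4392.8 / 186.48 × 0.85 ≈ 20.0 mL/min
|115.1 − 20.0| = 95.1 mL/min

95 mL/min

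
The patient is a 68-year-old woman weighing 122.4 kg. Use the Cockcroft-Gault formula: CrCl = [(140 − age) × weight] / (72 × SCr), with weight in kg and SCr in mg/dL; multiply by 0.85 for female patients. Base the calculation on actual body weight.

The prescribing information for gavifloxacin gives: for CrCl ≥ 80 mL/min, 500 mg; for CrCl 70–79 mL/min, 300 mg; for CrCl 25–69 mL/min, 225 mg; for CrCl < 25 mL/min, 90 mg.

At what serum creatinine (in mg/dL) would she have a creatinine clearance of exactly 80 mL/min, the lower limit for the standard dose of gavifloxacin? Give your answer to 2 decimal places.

1.30 mg/dL

Standard dose requires CrCl ≥ 80 mL/min.
Set (140 − 68) × 122.4 × 0.85 / (72 × SCr) = 80
SCr = (140 − 68) × 122.4 × 0.85 / (72 × 80) = 1.301 mg/dL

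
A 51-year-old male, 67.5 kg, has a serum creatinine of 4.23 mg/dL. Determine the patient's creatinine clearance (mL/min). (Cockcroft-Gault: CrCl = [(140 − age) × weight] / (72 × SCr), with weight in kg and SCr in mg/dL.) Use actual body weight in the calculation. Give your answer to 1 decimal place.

19.7 mL/min

CrCl = (140 − 51) × 67.5 / (72 × 4.23) = 6007.5 / 304.56 ≈ 19.7 mL/min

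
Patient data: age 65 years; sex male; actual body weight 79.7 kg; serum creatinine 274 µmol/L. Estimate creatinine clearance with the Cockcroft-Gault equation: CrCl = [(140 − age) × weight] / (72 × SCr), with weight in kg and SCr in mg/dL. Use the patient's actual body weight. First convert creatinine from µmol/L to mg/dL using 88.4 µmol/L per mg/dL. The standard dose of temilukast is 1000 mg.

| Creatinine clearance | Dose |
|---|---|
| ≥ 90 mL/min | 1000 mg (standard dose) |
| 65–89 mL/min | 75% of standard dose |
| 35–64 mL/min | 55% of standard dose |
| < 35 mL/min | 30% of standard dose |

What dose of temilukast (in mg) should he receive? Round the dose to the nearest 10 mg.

SCr = 274 / 88.4 = 3.1 mg/dL
CrCl = (140 − 65) × 79.7 / (72 × 3.1) = 5977.5 / 223.20 ≈ 26.8 mL/min
CrCl ≈ 27 mL/min → bracket < 35 mL/min.
30% of 1000 mg = 300 mg

300 mg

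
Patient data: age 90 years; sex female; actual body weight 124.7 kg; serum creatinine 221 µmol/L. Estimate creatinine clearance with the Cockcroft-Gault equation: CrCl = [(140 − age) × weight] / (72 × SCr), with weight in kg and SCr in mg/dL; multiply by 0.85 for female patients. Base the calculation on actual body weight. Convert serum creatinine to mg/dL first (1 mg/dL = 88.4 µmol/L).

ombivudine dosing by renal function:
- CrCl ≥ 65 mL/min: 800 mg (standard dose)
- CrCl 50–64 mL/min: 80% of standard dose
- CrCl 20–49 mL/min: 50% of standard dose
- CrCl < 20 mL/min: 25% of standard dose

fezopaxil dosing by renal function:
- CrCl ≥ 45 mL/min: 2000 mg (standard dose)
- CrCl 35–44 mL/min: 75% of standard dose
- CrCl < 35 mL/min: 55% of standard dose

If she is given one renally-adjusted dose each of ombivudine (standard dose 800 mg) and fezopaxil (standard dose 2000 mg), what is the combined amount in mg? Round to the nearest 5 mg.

1500 mg

SCr = 221 / 88.4 = 2.5 mg/dL
CrCl = (140 − 90) × 124.7 / (72 × 2.5) × 0.85 = 6235.0 / 180.00 × 0.85 ≈ 29.4 mL/min
CrCl ≈ 29 mL/min.
ombivudine: 20–49 mL/min → 50% of 800 mg = 400 mg.
fezopaxil: < 35 mL/min → 55% of 2000 mg = 1100 mg.
Total = 400 + 1100 = 1500 mg.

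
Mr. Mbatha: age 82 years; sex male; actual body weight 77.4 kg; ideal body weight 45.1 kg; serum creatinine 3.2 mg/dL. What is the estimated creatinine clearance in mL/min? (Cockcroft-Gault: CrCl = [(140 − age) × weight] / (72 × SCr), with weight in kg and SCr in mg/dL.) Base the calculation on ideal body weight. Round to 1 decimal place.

11.4 mL/min

CrCl = (140 − 82) × 45.1 / (72 × 3.2) = 2615.8 / 230.40 ≈ 11.4 mL/min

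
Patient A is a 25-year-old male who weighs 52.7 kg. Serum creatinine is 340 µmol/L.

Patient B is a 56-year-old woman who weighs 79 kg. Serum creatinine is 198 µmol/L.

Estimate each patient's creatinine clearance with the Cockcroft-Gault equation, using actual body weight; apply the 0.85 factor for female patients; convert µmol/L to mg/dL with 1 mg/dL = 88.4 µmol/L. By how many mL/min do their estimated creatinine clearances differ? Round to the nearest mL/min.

Patient A: SCr = 340 / 88.4 = 3.846 mg/dL
Patient A: CrCl = (140 − 25) × 52.7 / (72 × 3.846) = 6060.5 / 276.91 ≈ 21.9 mL/min
Patient B: SCr = 198 / 88.4 = 2.24 mg/dL
Patient B: CrCl = (140 − 56) × 79 / (72 × 2.24) × 0.85 = 6636.0 / 161.28 × 0.85 ≈ 35.0 mL/min
|21.9 − 35.0| = 13.1 mL/min

13 mL/min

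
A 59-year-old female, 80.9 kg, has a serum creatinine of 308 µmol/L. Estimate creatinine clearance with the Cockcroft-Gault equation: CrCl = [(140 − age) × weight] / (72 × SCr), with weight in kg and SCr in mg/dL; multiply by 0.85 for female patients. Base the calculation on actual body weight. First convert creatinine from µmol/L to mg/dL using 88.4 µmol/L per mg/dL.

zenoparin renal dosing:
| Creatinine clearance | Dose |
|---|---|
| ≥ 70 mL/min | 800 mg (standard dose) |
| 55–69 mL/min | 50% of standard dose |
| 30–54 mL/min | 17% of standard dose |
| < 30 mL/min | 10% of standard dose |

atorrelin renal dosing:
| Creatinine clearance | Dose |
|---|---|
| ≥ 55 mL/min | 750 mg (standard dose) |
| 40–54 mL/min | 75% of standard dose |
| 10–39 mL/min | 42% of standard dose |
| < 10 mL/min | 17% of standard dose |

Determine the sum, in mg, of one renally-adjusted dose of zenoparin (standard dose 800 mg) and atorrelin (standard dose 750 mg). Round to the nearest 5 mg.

395 mg

SCr = 308 / 88.4 = 3.484 mg/dL
CrCl = (140 − 59) × 80.9 / (72 × 3.484) × 0.85 = 6552.9 / 250.85 × 0.85 ≈ 22.2 mL/min
CrCl ≈ 22 mL/min.
zenoparin: < 30 mL/min → 10% of 800 mg = 80 mg.
atorrelin: 10–39 mL/min → 42% of 750 mg = 315 mg.
Total = 80 + 315 = 395 mg.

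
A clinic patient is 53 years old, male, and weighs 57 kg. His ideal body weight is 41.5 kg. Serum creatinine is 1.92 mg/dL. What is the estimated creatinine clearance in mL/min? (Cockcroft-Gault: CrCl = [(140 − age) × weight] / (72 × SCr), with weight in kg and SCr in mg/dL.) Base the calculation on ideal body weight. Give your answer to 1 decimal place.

26.1 mL/min

CrCl = (140 − 53) × 41.5 / (72 × 1.92) = 3610.5 / 138.24 ≈ 26.1 mL/min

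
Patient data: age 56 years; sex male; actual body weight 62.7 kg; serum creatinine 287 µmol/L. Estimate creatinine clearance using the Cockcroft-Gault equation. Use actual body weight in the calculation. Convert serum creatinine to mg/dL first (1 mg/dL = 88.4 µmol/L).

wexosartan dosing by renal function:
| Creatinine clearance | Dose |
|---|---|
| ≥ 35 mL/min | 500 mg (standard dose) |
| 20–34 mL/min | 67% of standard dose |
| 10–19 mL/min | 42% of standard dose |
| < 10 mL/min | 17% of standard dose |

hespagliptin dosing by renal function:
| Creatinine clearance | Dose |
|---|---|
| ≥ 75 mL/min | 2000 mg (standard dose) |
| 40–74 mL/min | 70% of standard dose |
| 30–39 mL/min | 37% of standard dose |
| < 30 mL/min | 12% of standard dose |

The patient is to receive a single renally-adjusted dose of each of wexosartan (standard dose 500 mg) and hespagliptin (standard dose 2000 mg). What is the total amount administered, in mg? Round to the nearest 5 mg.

575 mg

SCr = 287 / 88.4 = 3.247 mg/dL
CrCl = (140 − 56) × 62.7 / (72 × 3.247) = 5266.8 / 233.78 ≈ 22.5 mL/min
CrCl ≈ 23 mL/min.
wexosartan: 20–34 mL/min → 67% of 500 mg = 335 mg.
hespagliptin: < 30 mL/min → 12% of 2000 mg = 240 mg.
Total = 335 + 240 = 575 mg.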